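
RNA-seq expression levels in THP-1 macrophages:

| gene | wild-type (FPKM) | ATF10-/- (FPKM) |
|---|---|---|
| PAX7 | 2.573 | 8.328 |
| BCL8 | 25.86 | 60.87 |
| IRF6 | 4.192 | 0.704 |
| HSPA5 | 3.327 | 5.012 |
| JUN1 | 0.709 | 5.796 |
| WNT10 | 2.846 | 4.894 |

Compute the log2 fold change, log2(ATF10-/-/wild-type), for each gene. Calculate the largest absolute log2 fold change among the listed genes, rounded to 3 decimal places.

log2(8.328/2.573) = 1.695  (PAX7)
log2(60.87/25.86) = 1.235  (BCL8)
log2(0.704/4.192) = -2.574  (IRF6)
log2(5.012/3.327) = 0.591  (HSPA5)
log2(5.796/0.709) = 3.031  (JUN1)
log2(4.894/2.846) = 0.782  (WNT10)
The largest magnitude belongs to JUN1.

3.031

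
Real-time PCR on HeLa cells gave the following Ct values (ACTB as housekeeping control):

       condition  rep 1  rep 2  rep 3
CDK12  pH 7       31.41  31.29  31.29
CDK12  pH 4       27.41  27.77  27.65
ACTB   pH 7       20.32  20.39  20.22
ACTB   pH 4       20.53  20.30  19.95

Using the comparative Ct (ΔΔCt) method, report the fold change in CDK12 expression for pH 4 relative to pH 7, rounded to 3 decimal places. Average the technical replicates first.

12.729

Mean Ct: CDK12 pH 7 31.330; CDK12 pH 4 27.610; ACTB pH 7 20.310; ACTB pH 4 20.260
ΔCt(pH 7) = 31.330 − 20.310 = 11.020
ΔCt(pH 4) = 27.610 − 20.260 = 7.350
ΔΔCt = 7.350 − 11.020 = -3.670
Fold change = 2^(−(-3.670)) = 2^3.670 = 12.7286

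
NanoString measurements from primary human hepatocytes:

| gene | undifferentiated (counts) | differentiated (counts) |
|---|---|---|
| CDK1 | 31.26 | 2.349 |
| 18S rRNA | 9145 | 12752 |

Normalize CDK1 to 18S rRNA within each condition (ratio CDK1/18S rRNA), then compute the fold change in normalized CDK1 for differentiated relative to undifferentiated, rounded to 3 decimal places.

CDK1/18S rRNA (undifferentiated) = 31.26 / 9145 = 0.0034183
CDK1/18S rRNA (differentiated) = 2.349 / 12752 = 0.00018421
Fold change = 0.00018421 / 0.0034183 = 0.0539

0.054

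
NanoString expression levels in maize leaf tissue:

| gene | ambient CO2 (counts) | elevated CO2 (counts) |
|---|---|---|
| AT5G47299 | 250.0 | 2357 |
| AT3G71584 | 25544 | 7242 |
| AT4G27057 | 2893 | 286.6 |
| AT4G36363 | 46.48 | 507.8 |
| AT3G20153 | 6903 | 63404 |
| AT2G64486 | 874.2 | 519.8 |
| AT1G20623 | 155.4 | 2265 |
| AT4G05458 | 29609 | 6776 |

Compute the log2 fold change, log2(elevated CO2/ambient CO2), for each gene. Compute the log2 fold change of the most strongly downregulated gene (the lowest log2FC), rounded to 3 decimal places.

-3.335

log2(2357/250.0) = 3.237  (AT5G47299)
log2(7242/25544) = -1.819  (AT3G71584)
log2(286.6/2893) = -3.335  (AT4G27057)
log2(507.8/46.48) = 3.450  (AT4G36363)
log2(63404/6903) = 3.199  (AT3G20153)
log2(519.8/874.2) = -0.750  (AT2G64486)
log2(2265/155.4) = 3.865  (AT1G20623)
log2(6776/29609) = -2.128  (AT4G05458)
AT4G27057 is most strongly downregulated.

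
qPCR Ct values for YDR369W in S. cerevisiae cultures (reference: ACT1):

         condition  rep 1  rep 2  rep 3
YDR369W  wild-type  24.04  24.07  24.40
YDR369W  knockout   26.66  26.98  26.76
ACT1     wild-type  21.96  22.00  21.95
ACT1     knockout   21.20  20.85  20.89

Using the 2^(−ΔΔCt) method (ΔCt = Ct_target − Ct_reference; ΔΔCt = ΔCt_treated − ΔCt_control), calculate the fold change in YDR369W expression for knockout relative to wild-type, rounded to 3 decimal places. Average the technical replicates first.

0.081

Mean Ct: YDR369W wild-type 24.170; YDR369W knockout 26.800; ACT1 wild-type 21.970; ACT1 knockout 20.980
ΔCt(wild-type) = 24.170 − 21.970 = 2.200
ΔCt(knockout) = 26.800 − 20.980 = 5.820
ΔΔCt = 5.820 − 2.200 = 3.620
Fold change = 2^(−3.620) = 0.0813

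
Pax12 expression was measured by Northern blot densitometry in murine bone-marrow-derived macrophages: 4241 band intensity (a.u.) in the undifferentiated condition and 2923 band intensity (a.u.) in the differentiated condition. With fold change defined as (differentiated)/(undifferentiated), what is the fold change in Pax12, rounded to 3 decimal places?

Fold change = 2923 / 4241 = 0.6892
Pax12 is downregulated.

0.689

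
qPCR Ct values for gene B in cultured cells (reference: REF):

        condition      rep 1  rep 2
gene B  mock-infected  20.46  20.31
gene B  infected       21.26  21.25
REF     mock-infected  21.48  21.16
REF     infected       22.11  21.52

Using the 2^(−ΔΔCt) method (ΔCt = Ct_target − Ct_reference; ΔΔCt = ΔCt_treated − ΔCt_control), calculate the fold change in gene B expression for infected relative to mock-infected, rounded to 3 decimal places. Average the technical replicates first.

Mean Ct: gene B mock-infected 20.385; gene B infected 21.255; REF mock-infected 21.320; REF infected 21.815
ΔCt(mock-infected) = 20.385 − 21.320 = -0.935
ΔCt(infected) = 21.255 − 21.815 = -0.560
ΔΔCt = -0.560 − (-0.935) = 0.375
Fold change = 2^(−0.375) = 0.7711

0.771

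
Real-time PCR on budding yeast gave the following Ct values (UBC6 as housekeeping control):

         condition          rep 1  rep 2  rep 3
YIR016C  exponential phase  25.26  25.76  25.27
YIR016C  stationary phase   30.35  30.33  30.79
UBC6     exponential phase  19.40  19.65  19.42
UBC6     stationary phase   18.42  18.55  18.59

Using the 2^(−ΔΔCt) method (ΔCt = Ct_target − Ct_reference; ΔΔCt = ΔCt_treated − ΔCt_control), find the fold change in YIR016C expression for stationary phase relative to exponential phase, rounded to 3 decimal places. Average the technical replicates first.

0.015

Mean Ct: YIR016C exponential phase 25.430; YIR016C stationary phase 30.490; UBC6 exponential phase 19.490; UBC6 stationary phase 18.520
ΔCt(exponential phase) = 25.430 − 19.490 = 5.940
ΔCt(stationary phase) = 30.490 − 18.520 = 11.970
ΔΔCt = 11.970 − 5.940 = 6.030
Fold change = 2^(−6.030) = 0.0153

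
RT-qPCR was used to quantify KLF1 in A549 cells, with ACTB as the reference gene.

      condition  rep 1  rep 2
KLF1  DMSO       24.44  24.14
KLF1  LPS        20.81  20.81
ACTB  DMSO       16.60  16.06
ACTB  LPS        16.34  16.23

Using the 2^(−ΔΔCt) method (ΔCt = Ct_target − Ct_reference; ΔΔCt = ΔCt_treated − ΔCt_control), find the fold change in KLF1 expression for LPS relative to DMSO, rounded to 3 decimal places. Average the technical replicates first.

10.815

Mean Ct: KLF1 DMSO 24.290; KLF1 LPS 20.810; ACTB DMSO 16.330; ACTB LPS 16.285
ΔCt(DMSO) = 24.290 − 16.330 = 7.960
ΔCt(LPS) = 20.810 − 16.285 = 4.525
ΔΔCt = 4.525 − 7.960 = -3.435
Fold change = 2^(−(-3.435)) = 2^3.435 = 10.8153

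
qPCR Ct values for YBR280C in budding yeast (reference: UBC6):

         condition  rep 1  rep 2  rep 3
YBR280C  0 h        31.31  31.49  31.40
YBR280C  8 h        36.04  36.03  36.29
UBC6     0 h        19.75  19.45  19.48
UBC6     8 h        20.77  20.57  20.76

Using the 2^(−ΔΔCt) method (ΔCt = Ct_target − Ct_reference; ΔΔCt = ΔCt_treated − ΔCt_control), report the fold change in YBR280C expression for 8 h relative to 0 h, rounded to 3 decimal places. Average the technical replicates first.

0.084

Mean Ct: YBR280C 0 h 31.400; YBR280C 8 h 36.120; UBC6 0 h 19.560; UBC6 8 h 20.700
ΔCt(0 h) = 31.400 − 19.560 = 11.840
ΔCt(8 h) = 36.120 − 20.700 = 15.420
ΔΔCt = 15.420 − 11.840 = 3.580
Fold change = 2^(−3.580) = 0.0836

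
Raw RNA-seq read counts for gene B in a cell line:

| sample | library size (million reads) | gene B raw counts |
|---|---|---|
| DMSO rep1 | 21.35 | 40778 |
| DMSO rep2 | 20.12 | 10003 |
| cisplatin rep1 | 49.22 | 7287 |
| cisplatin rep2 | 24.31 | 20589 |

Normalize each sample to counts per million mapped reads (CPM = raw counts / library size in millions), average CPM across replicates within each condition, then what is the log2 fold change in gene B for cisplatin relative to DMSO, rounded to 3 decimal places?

-1.275

CPM(DMSO rep1) = 40778 / 21.35 = 1909.9766
CPM(DMSO rep2) = 10003 / 20.12 = 497.1670
CPM(cisplatin rep1) = 7287 / 49.22 = 148.0496
CPM(cisplatin rep2) = 20589 / 24.31 = 846.9354
mean CPM(DMSO) = 1203.5718; mean CPM(cisplatin) = 497.4925
Fold change = 497.4925 / 1203.5718 = 0.41335
log2(0.41335) = -1.2746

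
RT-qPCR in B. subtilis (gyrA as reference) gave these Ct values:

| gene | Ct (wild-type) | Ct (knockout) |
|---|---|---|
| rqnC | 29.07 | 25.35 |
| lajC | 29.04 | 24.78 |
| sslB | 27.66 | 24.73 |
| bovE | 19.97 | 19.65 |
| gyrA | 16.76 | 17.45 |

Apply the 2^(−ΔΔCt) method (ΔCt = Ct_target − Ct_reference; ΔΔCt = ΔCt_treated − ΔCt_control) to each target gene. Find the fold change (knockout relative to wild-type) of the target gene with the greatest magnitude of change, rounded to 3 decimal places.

rqnC: ΔΔCt = (25.35−17.45) − (29.07−16.76) = 7.90 − 12.31 = -4.41; fold change = 2^4.41 = 21.259
lajC: ΔΔCt = (24.78−17.45) − (29.04−16.76) = 7.33 − 12.28 = -4.95; fold change = 2^4.95 = 30.910
sslB: ΔΔCt = (24.73−17.45) − (27.66−16.76) = 7.28 − 10.90 = -3.62; fold change = 2^3.62 = 12.295
bovE: ΔΔCt = (19.65−17.45) − (19.97−16.76) = 2.20 − 3.21 = -1.01; fold change = 2^1.01 = 2.014
lajC has the largest |ΔΔCt| = 4.95.

30.910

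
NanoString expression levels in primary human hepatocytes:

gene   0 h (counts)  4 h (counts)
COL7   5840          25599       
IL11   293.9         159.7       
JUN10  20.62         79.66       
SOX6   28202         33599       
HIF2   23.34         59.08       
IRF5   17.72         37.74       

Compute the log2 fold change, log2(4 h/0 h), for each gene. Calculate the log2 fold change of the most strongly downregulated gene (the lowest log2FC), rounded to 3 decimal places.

log2(25599/5840) = 2.132  (COL7)
log2(159.7/293.9) = -0.880  (IL11)
log2(79.66/20.62) = 1.950  (JUN10)
log2(33599/28202) = 0.253  (SOX6)
log2(59.08/23.34) = 1.340  (HIF2)
log2(37.74/17.72) = 1.091  (IRF5)
IL11 is most strongly downregulated.

-0.880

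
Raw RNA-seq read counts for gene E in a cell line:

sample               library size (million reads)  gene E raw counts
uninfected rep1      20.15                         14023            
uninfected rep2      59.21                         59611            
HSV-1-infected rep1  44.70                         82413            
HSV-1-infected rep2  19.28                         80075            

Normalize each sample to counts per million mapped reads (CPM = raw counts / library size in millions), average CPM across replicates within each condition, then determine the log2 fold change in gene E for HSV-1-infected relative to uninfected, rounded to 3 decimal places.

CPM(uninfected rep1) = 14023 / 20.15 = 695.9305
CPM(uninfected rep2) = 59611 / 59.21 = 1006.7725
CPM(HSV-1-infected rep1) = 82413 / 44.70 = 1843.6913
CPM(HSV-1-infected rep2) = 80075 / 19.28 = 4153.2676
mean CPM(uninfected) = 851.3515; mean CPM(HSV-1-infected) = 2998.4795
Fold change = 2998.4795 / 851.3515 = 3.52202
log2(3.52202) = 1.8164

1.816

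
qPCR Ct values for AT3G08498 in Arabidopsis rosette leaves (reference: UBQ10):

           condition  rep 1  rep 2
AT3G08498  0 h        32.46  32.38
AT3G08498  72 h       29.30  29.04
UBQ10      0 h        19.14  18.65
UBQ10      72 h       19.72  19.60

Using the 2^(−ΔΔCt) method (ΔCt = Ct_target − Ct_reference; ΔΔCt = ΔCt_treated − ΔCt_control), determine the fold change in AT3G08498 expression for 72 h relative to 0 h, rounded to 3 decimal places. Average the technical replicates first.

16.167

Mean Ct: AT3G08498 0 h 32.420; AT3G08498 72 h 29.170; UBQ10 0 h 18.895; UBQ10 72 h 19.660
ΔCt(0 h) = 32.420 − 18.895 = 13.525
ΔCt(72 h) = 29.170 − 19.660 = 9.510
ΔΔCt = 9.510 − 13.525 = -4.015
Fold change = 2^(−(-4.015)) = 2^4.015 = 16.1672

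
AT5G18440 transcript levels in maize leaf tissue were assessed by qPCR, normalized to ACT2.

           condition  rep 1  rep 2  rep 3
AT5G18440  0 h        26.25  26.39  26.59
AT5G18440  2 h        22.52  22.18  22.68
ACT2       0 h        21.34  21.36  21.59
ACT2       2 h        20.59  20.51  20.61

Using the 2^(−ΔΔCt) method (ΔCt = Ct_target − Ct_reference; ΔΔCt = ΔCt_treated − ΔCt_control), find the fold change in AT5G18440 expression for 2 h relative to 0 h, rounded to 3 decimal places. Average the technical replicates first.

Mean Ct: AT5G18440 0 h 26.410; AT5G18440 2 h 22.460; ACT2 0 h 21.430; ACT2 2 h 20.570
ΔCt(0 h) = 26.410 − 21.430 = 4.980
ΔCt(2 h) = 22.460 − 20.570 = 1.890
ΔΔCt = 1.890 − 4.980 = -3.090
Fold change = 2^(−(-3.090)) = 2^3.090 = 8.5150

8.515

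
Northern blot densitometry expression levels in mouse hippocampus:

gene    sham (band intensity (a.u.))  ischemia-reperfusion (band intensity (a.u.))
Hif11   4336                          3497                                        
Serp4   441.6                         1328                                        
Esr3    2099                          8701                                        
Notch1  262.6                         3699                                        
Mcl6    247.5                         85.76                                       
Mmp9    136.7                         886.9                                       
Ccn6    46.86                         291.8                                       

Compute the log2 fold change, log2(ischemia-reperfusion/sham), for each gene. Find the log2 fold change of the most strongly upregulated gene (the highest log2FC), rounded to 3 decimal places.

log2(3497/4336) = -0.310  (Hif11)
log2(1328/441.6) = 1.588  (Serp4)
log2(8701/2099) = 2.051  (Esr3)
log2(3699/262.6) = 3.816  (Notch1)
log2(85.76/247.5) = -1.529  (Mcl6)
log2(886.9/136.7) = 2.698  (Mmp9)
log2(291.8/46.86) = 2.639  (Ccn6)
Notch1 is most strongly upregulated.

3.816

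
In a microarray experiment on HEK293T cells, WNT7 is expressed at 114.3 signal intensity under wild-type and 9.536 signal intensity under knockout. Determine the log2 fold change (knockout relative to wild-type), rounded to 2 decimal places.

Fold change = 9.536 / 114.3 = 0.0834
log2(0.0834) = -3.583

-3.58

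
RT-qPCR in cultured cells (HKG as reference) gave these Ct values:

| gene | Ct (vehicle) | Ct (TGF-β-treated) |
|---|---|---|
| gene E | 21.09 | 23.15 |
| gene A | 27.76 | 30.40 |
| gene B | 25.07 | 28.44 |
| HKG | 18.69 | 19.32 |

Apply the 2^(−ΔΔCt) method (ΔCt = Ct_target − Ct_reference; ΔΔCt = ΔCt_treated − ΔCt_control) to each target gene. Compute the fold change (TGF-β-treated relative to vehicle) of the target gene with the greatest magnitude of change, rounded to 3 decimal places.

0.150

gene E: ΔΔCt = (23.15−19.32) − (21.09−18.69) = 3.83 − 2.40 = 1.43; fold change = 2^-1.43 = 0.371
gene A: ΔΔCt = (30.40−19.32) − (27.76−18.69) = 11.08 − 9.07 = 2.01; fold change = 2^-2.01 = 0.248
gene B: ΔΔCt = (28.44−19.32) − (25.07−18.69) = 9.12 − 6.38 = 2.74; fold change = 2^-2.74 = 0.150
gene B has the largest |ΔΔCt| = 2.74.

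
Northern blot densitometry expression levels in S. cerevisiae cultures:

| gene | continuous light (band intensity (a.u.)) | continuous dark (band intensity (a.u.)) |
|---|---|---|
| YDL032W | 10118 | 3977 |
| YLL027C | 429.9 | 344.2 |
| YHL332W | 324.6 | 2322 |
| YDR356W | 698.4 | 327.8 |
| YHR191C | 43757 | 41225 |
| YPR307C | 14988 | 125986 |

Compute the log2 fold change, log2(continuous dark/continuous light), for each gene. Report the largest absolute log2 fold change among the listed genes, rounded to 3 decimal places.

log2(3977/10118) = -1.347  (YDL032W)
log2(344.2/429.9) = -0.321  (YLL027C)
log2(2322/324.6) = 2.839  (YHL332W)
log2(327.8/698.4) = -1.091  (YDR356W)
log2(41225/43757) = -0.086  (YHR191C)
log2(125986/14988) = 3.071  (YPR307C)
The largest magnitude belongs to YPR307C.

3.071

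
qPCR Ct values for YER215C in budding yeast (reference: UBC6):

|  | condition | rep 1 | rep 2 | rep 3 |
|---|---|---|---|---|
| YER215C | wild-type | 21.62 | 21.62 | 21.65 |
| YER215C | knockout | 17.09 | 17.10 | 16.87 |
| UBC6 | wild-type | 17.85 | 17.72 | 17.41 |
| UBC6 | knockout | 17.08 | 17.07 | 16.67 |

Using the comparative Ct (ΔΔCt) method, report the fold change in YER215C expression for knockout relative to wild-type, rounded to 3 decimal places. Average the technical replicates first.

14.825

Mean Ct: YER215C wild-type 21.630; YER215C knockout 17.020; UBC6 wild-type 17.660; UBC6 knockout 16.940
ΔCt(wild-type) = 21.630 − 17.660 = 3.970
ΔCt(knockout) = 17.020 − 16.940 = 0.080
ΔΔCt = 0.080 − 3.970 = -3.890
Fold change = 2^(−(-3.890)) = 2^3.890 = 14.8254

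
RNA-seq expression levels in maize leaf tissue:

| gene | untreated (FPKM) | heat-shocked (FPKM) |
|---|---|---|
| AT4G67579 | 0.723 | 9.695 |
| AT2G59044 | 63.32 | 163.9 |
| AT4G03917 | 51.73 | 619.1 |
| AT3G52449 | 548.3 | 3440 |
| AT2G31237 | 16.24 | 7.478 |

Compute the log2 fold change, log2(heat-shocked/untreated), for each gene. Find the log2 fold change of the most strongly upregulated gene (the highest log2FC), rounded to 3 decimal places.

log2(9.695/0.723) = 3.745  (AT4G67579)
log2(163.9/63.32) = 1.372  (AT2G59044)
log2(619.1/51.73) = 3.581  (AT4G03917)
log2(3440/548.3) = 2.649  (AT3G52449)
log2(7.478/16.24) = -1.119  (AT2G31237)
AT4G67579 is most strongly upregulated.

3.745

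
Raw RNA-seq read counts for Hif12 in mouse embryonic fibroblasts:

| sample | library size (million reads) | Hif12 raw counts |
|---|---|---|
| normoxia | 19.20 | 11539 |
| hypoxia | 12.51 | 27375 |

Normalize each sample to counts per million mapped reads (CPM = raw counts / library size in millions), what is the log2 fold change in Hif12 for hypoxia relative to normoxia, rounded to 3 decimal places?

1.864

CPM(normoxia) = 11539 / 19.20 = 600.9896
CPM(hypoxia) = 27375 / 12.51 = 2188.2494
Fold change = 2188.2494 / 600.9896 = 3.64108
log2(3.64108) = 1.8644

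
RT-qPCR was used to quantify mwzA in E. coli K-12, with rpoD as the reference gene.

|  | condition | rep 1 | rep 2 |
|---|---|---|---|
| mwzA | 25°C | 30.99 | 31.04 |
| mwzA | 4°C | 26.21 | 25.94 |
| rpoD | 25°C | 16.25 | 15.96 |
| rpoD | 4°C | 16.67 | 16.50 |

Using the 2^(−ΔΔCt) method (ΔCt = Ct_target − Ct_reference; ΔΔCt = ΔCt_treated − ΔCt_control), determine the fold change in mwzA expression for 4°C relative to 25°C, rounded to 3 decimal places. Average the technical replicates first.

42.814

Mean Ct: mwzA 25°C 31.015; mwzA 4°C 26.075; rpoD 25°C 16.105; rpoD 4°C 16.585
ΔCt(25°C) = 31.015 − 16.105 = 14.910
ΔCt(4°C) = 26.075 − 16.585 = 9.490
ΔΔCt = 9.490 − 14.910 = -5.420
Fold change = 2^(−(-5.420)) = 2^5.420 = 42.8137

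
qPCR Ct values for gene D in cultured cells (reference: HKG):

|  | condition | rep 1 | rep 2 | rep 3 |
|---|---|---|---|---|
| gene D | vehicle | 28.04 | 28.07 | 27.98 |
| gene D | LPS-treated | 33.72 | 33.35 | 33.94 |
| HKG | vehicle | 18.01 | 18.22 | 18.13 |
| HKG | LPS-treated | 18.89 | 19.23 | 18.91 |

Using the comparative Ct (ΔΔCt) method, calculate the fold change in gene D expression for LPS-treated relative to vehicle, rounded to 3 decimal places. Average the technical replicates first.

0.037

Mean Ct: gene D vehicle 28.030; gene D LPS-treated 33.670; HKG vehicle 18.120; HKG LPS-treated 19.010
ΔCt(vehicle) = 28.030 − 18.120 = 9.910
ΔCt(LPS-treated) = 33.670 − 19.010 = 14.660
ΔΔCt = 14.660 − 9.910 = 4.750
Fold change = 2^(−4.750) = 0.0372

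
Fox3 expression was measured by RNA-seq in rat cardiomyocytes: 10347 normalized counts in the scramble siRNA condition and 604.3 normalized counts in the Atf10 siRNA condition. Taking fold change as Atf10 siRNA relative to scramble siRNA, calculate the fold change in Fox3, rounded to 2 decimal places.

0.06

Fold change = 604.3 / 10347 = 0.058
Fox3 is downregulated.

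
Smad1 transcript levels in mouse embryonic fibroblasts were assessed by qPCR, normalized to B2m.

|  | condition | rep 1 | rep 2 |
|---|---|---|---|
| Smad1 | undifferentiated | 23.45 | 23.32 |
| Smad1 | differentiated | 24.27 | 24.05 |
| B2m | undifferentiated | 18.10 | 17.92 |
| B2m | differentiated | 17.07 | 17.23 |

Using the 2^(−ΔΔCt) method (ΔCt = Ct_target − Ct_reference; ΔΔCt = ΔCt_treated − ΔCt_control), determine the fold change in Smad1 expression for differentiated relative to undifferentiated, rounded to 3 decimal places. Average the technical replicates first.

0.322

Mean Ct: Smad1 undifferentiated 23.385; Smad1 differentiated 24.160; B2m undifferentiated 18.010; B2m differentiated 17.150
ΔCt(undifferentiated) = 23.385 − 18.010 = 5.375
ΔCt(differentiated) = 24.160 − 17.150 = 7.010
ΔΔCt = 7.010 − 5.375 = 1.635
Fold change = 2^(−1.635) = 0.3220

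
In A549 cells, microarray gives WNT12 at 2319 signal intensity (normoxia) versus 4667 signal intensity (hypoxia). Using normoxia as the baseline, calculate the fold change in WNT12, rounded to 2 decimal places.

2.01

Fold change = 4667 / 2319 = 2.013
WNT12 is upregulated.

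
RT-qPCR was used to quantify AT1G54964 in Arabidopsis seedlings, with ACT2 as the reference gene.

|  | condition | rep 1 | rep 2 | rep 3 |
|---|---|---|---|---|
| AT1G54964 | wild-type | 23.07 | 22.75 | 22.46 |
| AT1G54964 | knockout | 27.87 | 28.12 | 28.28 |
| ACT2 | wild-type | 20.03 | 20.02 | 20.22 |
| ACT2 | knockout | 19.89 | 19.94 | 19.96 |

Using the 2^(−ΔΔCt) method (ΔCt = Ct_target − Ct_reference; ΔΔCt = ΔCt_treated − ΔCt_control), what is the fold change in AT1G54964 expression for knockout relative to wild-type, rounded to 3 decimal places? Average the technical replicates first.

0.022

Mean Ct: AT1G54964 wild-type 22.760; AT1G54964 knockout 28.090; ACT2 wild-type 20.090; ACT2 knockout 19.930
ΔCt(wild-type) = 22.760 − 20.090 = 2.670
ΔCt(knockout) = 28.090 − 19.930 = 8.160
ΔΔCt = 8.160 − 2.670 = 5.490
Fold change = 2^(−5.490) = 0.0223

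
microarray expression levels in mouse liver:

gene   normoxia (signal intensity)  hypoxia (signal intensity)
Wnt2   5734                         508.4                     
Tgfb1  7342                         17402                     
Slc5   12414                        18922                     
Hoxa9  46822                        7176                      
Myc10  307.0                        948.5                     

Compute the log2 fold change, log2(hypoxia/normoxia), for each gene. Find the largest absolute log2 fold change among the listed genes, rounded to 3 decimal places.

3.496

log2(508.4/5734) = -3.496  (Wnt2)
log2(17402/7342) = 1.245  (Tgfb1)
log2(18922/12414) = 0.608  (Slc5)
log2(7176/46822) = -2.706  (Hoxa9)
log2(948.5/307.0) = 1.627  (Myc10)
The largest magnitude belongs to Wnt2.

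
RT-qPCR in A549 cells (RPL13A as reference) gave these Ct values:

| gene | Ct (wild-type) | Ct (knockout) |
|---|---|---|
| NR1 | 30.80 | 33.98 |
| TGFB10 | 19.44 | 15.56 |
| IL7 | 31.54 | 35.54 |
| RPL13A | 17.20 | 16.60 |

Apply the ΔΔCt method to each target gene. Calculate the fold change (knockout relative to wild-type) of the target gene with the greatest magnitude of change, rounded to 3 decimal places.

NR1: ΔΔCt = (33.98−16.60) − (30.80−17.20) = 17.38 − 13.60 = 3.78; fold change = 2^-3.78 = 0.073
TGFB10: ΔΔCt = (15.56−16.60) − (19.44−17.20) = -1.04 − 2.24 = -3.28; fold change = 2^3.28 = 9.714
IL7: ΔΔCt = (35.54−16.60) − (31.54−17.20) = 18.94 − 14.34 = 4.60; fold change = 2^-4.60 = 0.041
IL7 has the largest |ΔΔCt| = 4.60.

0.041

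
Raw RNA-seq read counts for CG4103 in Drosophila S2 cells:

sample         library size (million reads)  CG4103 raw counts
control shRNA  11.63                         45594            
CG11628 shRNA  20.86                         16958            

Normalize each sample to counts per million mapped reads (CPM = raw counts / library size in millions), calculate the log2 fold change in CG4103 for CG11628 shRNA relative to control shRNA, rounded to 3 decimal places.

CPM(control shRNA) = 45594 / 11.63 = 3920.3783
CPM(CG11628 shRNA) = 16958 / 20.86 = 812.9434
Fold change = 812.9434 / 3920.3783 = 0.20736
log2(0.20736) = -2.2698

-2.270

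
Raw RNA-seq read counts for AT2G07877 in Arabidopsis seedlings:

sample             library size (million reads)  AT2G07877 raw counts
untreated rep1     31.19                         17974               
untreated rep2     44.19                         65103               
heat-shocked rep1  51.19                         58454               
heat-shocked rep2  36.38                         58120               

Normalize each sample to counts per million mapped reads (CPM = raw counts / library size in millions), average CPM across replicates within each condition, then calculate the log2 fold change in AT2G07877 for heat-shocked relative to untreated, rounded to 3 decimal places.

0.419

CPM(untreated rep1) = 17974 / 31.19 = 576.2744
CPM(untreated rep2) = 65103 / 44.19 = 1473.2519
CPM(heat-shocked rep1) = 58454 / 51.19 = 1141.9027
CPM(heat-shocked rep2) = 58120 / 36.38 = 1597.5811
mean CPM(untreated) = 1024.7632; mean CPM(heat-shocked) = 1369.7419
Fold change = 1369.7419 / 1024.7632 = 1.33664
log2(1.33664) = 0.4186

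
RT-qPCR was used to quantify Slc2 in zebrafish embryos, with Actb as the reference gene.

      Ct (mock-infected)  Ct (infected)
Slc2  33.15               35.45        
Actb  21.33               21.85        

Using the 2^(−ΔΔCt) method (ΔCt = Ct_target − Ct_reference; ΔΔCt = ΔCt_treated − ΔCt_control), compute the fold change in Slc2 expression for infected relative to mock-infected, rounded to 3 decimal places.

0.291

ΔCt(mock-infected) = 33.150 − 21.330 = 11.820
ΔCt(infected) = 35.450 − 21.850 = 13.600
ΔΔCt = 13.600 − 11.820 = 1.780
Fold change = 2^(−1.780) = 0.2912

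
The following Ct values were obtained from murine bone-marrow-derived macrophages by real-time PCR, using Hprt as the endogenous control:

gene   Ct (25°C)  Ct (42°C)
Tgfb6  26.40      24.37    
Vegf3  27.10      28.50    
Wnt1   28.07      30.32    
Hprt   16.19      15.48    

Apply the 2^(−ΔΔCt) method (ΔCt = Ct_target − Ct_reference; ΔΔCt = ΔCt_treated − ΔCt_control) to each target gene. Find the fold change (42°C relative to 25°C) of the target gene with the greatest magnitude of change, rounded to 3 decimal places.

0.129

Tgfb6: ΔΔCt = (24.37−15.48) − (26.40−16.19) = 8.89 − 10.21 = -1.32; fold change = 2^1.32 = 2.497
Vegf3: ΔΔCt = (28.50−15.48) − (27.10−16.19) = 13.02 − 10.91 = 2.11; fold change = 2^-2.11 = 0.232
Wnt1: ΔΔCt = (30.32−15.48) − (28.07−16.19) = 14.84 − 11.88 = 2.96; fold change = 2^-2.96 = 0.129
Wnt1 has the largest |ΔΔCt| = 2.96.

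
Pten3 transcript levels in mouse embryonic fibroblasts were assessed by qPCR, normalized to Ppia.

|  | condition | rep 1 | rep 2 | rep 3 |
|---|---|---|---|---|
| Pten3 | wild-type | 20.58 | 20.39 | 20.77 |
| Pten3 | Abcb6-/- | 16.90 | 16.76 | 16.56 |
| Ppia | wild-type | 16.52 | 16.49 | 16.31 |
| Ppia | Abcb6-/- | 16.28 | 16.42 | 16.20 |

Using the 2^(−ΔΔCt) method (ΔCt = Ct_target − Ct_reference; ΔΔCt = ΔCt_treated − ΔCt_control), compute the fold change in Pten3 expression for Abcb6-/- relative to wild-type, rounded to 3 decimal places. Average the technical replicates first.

Mean Ct: Pten3 wild-type 20.580; Pten3 Abcb6-/- 16.740; Ppia wild-type 16.440; Ppia Abcb6-/- 16.300
ΔCt(wild-type) = 20.580 − 16.440 = 4.140
ΔCt(Abcb6-/-) = 16.740 − 16.300 = 0.440
ΔΔCt = 0.440 − 4.140 = -3.700
Fold change = 2^(−(-3.700)) = 2^3.700 = 12.9960

12.996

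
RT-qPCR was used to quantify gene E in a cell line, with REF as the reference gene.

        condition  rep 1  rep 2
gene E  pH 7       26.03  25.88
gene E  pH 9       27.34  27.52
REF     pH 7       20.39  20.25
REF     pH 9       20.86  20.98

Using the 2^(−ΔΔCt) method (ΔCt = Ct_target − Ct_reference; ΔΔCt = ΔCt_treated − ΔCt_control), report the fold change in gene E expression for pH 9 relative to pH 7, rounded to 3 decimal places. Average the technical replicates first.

0.545

Mean Ct: gene E pH 7 25.955; gene E pH 9 27.430; REF pH 7 20.320; REF pH 9 20.920
ΔCt(pH 7) = 25.955 − 20.320 = 5.635
ΔCt(pH 9) = 27.430 − 20.920 = 6.510
ΔΔCt = 6.510 − 5.635 = 0.875
Fold change = 2^(−0.875) = 0.5453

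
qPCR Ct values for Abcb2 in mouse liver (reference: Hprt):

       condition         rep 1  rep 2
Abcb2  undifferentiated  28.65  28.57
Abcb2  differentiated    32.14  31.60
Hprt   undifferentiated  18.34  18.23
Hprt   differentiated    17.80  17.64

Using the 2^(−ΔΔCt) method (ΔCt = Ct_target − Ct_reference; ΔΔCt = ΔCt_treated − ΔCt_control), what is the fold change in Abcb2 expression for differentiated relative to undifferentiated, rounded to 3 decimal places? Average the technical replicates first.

Mean Ct: Abcb2 undifferentiated 28.610; Abcb2 differentiated 31.870; Hprt undifferentiated 18.285; Hprt differentiated 17.720
ΔCt(undifferentiated) = 28.610 − 18.285 = 10.325
ΔCt(differentiated) = 31.870 − 17.720 = 14.150
ΔΔCt = 14.150 − 10.325 = 3.825
Fold change = 2^(−3.825) = 0.0706

0.071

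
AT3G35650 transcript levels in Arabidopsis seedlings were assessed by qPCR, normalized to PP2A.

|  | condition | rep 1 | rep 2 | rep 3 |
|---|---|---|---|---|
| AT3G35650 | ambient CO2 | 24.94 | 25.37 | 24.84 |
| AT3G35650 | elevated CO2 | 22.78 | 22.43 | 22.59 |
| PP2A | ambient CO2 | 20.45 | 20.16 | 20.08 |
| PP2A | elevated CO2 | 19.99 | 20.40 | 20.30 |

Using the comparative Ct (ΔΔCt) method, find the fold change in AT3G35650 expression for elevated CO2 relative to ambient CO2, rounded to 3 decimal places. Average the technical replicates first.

Mean Ct: AT3G35650 ambient CO2 25.050; AT3G35650 elevated CO2 22.600; PP2A ambient CO2 20.230; PP2A elevated CO2 20.230
ΔCt(ambient CO2) = 25.050 − 20.230 = 4.820
ΔCt(elevated CO2) = 22.600 − 20.230 = 2.370
ΔΔCt = 2.370 − 4.820 = -2.450
Fold change = 2^(−(-2.450)) = 2^2.450 = 5.4642

5.464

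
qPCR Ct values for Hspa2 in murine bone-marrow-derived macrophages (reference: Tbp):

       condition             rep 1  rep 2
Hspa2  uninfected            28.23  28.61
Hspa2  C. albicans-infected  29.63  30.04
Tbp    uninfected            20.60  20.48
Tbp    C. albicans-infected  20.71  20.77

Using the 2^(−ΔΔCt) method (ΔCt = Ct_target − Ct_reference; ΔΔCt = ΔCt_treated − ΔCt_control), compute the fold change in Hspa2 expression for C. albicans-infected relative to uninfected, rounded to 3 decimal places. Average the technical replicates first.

0.431

Mean Ct: Hspa2 uninfected 28.420; Hspa2 C. albicans-infected 29.835; Tbp uninfected 20.540; Tbp C. albicans-infected 20.740
ΔCt(uninfected) = 28.420 − 20.540 = 7.880
ΔCt(C. albicans-infected) = 29.835 − 20.740 = 9.095
ΔΔCt = 9.095 − 7.880 = 1.215
Fold change = 2^(−1.215) = 0.4308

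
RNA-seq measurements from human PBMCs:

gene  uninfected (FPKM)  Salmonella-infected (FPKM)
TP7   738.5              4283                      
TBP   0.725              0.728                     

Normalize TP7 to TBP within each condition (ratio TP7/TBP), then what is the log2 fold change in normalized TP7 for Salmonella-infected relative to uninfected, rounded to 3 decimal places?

TP7/TBP (uninfected) = 738.5 / 0.725 = 1018.6
TP7/TBP (Salmonella-infected) = 4283 / 0.728 = 5883.2
Fold change = 5883.2 / 1018.6 = 5.7757
log2(5.7757) = 2.5300

2.530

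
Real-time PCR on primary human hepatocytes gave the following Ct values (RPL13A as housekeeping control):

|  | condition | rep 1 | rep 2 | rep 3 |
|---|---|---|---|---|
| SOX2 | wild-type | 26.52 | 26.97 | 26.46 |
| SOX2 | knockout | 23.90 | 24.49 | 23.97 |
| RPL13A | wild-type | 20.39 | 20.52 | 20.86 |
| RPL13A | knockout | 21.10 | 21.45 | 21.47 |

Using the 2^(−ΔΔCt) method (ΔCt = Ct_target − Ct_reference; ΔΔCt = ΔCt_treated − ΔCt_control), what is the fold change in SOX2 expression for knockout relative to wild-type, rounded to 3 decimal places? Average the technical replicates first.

Mean Ct: SOX2 wild-type 26.650; SOX2 knockout 24.120; RPL13A wild-type 20.590; RPL13A knockout 21.340
ΔCt(wild-type) = 26.650 − 20.590 = 6.060
ΔCt(knockout) = 24.120 − 21.340 = 2.780
ΔΔCt = 2.780 − 6.060 = -3.280
Fold change = 2^(−(-3.280)) = 2^3.280 = 9.7136

9.714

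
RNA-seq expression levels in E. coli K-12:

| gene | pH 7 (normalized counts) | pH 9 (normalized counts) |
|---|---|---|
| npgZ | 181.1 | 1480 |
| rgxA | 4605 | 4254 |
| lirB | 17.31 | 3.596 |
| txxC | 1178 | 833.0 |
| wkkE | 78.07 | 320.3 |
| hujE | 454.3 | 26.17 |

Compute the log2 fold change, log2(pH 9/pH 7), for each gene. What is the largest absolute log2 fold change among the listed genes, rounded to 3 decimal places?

log2(1480/181.1) = 3.031  (npgZ)
log2(4254/4605) = -0.114  (rgxA)
log2(3.596/17.31) = -2.267  (lirB)
log2(833.0/1178) = -0.500  (txxC)
log2(320.3/78.07) = 2.037  (wkkE)
log2(26.17/454.3) = -4.118  (hujE)
The largest magnitude belongs to hujE.

4.118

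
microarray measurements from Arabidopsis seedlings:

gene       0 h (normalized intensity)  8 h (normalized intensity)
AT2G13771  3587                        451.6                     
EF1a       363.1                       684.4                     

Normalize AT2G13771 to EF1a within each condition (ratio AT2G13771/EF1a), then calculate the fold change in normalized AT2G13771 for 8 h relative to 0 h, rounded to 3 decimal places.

0.067

AT2G13771/EF1a (0 h) = 3587 / 363.1 = 9.8788
AT2G13771/EF1a (8 h) = 451.6 / 684.4 = 0.65985
Fold change = 0.65985 / 9.8788 = 0.0668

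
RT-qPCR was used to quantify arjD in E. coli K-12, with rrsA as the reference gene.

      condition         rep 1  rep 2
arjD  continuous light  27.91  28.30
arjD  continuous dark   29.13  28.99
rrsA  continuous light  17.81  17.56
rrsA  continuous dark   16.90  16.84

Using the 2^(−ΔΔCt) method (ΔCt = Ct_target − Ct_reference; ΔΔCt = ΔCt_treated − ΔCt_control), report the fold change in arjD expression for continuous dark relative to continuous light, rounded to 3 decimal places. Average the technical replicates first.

Mean Ct: arjD continuous light 28.105; arjD continuous dark 29.060; rrsA continuous light 17.685; rrsA continuous dark 16.870
ΔCt(continuous light) = 28.105 − 17.685 = 10.420
ΔCt(continuous dark) = 29.060 − 16.870 = 12.190
ΔΔCt = 12.190 − 10.420 = 1.770
Fold change = 2^(−1.770) = 0.2932

0.293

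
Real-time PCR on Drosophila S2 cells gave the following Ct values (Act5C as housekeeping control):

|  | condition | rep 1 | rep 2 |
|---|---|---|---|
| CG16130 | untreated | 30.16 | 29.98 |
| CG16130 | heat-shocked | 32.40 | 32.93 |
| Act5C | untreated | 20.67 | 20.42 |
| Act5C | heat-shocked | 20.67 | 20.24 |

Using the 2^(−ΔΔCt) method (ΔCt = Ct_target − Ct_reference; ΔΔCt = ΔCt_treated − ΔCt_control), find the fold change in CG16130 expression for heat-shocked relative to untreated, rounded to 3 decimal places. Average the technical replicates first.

Mean Ct: CG16130 untreated 30.070; CG16130 heat-shocked 32.665; Act5C untreated 20.545; Act5C heat-shocked 20.455
ΔCt(untreated) = 30.070 − 20.545 = 9.525
ΔCt(heat-shocked) = 32.665 − 20.455 = 12.210
ΔΔCt = 12.210 − 9.525 = 2.685
Fold change = 2^(−2.685) = 0.1555

0.156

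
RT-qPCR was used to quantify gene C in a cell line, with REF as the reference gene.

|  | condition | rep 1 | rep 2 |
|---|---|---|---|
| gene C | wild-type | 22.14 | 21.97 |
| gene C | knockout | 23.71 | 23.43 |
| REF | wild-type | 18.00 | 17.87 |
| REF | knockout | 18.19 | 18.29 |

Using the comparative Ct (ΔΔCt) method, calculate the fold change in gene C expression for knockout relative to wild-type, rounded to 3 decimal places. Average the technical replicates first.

Mean Ct: gene C wild-type 22.055; gene C knockout 23.570; REF wild-type 17.935; REF knockout 18.240
ΔCt(wild-type) = 22.055 − 17.935 = 4.120
ΔCt(knockout) = 23.570 − 18.240 = 5.330
ΔΔCt = 5.330 − 4.120 = 1.210
Fold change = 2^(−1.210) = 0.4323

0.432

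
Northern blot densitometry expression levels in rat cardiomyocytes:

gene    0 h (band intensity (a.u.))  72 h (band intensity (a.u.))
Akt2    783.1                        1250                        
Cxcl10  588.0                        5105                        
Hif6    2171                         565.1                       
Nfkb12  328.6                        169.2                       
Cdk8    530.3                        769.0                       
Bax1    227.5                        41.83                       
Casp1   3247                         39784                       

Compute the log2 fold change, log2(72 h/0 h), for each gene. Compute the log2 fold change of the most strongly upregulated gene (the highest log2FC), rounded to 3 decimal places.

3.615

log2(1250/783.1) = 0.675  (Akt2)
log2(5105/588.0) = 3.118  (Cxcl10)
log2(565.1/2171) = -1.942  (Hif6)
log2(169.2/328.6) = -0.958  (Nfkb12)
log2(769.0/530.3) = 0.536  (Cdk8)
log2(41.83/227.5) = -2.443  (Bax1)
log2(39784/3247) = 3.615  (Casp1)
Casp1 is most strongly upregulated.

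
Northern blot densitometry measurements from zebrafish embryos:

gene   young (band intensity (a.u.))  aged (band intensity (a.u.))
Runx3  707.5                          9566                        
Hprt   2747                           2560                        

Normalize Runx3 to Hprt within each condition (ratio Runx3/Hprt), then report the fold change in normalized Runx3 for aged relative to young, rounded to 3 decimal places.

14.509

Runx3/Hprt (young) = 707.5 / 2747 = 0.25755
Runx3/Hprt (aged) = 9566 / 2560 = 3.7367
Fold change = 3.7367 / 0.25755 = 14.5085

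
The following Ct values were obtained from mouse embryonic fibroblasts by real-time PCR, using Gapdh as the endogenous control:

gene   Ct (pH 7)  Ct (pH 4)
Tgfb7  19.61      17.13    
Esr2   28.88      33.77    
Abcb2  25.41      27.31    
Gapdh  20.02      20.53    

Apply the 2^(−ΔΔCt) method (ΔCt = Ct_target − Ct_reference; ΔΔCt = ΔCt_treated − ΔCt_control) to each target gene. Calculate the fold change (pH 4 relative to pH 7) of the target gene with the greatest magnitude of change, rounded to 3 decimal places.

0.048

Tgfb7: ΔΔCt = (17.13−20.53) − (19.61−20.02) = -3.40 − (-0.41) = -2.99; fold change = 2^2.99 = 7.945
Esr2: ΔΔCt = (33.77−20.53) − (28.88−20.02) = 13.24 − 8.86 = 4.38; fold change = 2^-4.38 = 0.048
Abcb2: ΔΔCt = (27.31−20.53) − (25.41−20.02) = 6.78 − 5.39 = 1.39; fold change = 2^-1.39 = 0.382
Esr2 has the largest |ΔΔCt| = 4.38.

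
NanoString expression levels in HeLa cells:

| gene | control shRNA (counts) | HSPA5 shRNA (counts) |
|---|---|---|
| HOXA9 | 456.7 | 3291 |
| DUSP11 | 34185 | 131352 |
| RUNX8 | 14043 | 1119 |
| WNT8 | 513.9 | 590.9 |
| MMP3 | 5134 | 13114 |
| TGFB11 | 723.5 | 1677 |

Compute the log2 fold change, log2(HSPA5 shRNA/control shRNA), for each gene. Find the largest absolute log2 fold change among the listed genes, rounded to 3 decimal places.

log2(3291/456.7) = 2.849  (HOXA9)
log2(131352/34185) = 1.942  (DUSP11)
log2(1119/14043) = -3.650  (RUNX8)
log2(590.9/513.9) = 0.201  (WNT8)
log2(13114/5134) = 1.353  (MMP3)
log2(1677/723.5) = 1.213  (TGFB11)
The largest magnitude belongs to RUNX8.

3.650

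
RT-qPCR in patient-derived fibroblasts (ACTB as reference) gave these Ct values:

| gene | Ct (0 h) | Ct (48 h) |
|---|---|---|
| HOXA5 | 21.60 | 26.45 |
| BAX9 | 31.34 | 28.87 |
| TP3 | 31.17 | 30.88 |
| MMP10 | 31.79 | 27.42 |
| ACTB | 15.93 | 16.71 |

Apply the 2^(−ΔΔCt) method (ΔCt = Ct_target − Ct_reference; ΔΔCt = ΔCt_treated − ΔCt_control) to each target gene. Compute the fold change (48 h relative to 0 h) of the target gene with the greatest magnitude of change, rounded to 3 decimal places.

HOXA5: ΔΔCt = (26.45−16.71) − (21.60−15.93) = 9.74 − 5.67 = 4.07; fold change = 2^-4.07 = 0.060
BAX9: ΔΔCt = (28.87−16.71) − (31.34−15.93) = 12.16 − 15.41 = -3.25; fold change = 2^3.25 = 9.514
TP3: ΔΔCt = (30.88−16.71) − (31.17−15.93) = 14.17 − 15.24 = -1.07; fold change = 2^1.07 = 2.099
MMP10: ΔΔCt = (27.42−16.71) − (31.79−15.93) = 10.71 − 15.86 = -5.15; fold change = 2^5.15 = 35.506
MMP10 has the largest |ΔΔCt| = 5.15.

35.506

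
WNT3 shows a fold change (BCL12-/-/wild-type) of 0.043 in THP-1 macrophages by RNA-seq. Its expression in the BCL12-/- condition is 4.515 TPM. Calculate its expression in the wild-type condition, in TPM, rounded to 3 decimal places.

105.000

wild-type expression = 4.515 / 0.043 = 105.000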